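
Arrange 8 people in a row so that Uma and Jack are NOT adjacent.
Total - adjacent = 8! - (8-1)!×2 = 40320 - 10080 = 30240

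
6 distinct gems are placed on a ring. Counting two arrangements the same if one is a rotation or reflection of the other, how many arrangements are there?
(6-1)!/2 = 120/2 = 60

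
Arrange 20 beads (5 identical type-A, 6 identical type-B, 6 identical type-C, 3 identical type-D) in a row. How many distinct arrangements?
20! / (5! × 6! × 6! × 3!) = 6518191680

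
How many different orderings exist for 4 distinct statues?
4! = 24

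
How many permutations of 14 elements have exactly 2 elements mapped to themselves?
Choose the 2 fixed points C(14,2) = 91, derange the rest: !12 = Σ_{j=0}^{12} (-1)^j·12!/j! = 479001600 - 479001600 + 239500800 - 79833600 + 19958400 - 3991680 + 665280 - 95040 + 11880 - 1320 + 132 - 12 + 1 = 176214841. Product = 91 × 176214841 = 16035550531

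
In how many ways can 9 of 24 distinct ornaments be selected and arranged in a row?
P(24,9) = 24!/(24-9)! = 474467051520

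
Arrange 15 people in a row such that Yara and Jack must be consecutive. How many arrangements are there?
Treat the 2 as one block: (15-2+1)! × 2! = 87178291200 × 2 = 174356582400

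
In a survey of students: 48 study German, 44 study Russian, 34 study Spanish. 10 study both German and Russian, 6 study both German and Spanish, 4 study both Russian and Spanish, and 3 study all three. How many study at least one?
|A∪B∪C| = 48+44+34-10-6-4+3 = 109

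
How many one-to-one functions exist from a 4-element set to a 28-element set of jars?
P(28,4) = 28!/(28-4)! = 491400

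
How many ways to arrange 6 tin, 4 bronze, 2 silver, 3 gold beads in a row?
15! / (6! × 4! × 2! × 3!) = 6306300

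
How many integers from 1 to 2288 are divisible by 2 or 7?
⌊2288/2⌋ + ⌊2288/7⌋ - ⌊2288/14⌋ = 1144 + 326 - 163 = 1307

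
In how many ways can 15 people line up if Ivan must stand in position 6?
Fix one position: (15-1)! = 87178291200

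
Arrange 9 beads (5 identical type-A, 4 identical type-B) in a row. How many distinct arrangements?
9! / (5! × 4!) = 126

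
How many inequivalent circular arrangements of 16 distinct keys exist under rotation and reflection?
(16-1)!/2 = 1307674368000/2 = 653837184000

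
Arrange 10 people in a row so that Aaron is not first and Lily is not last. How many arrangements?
By inclusion-exclusion: 10! - 2×(10-1)! + (10-2)! = 3628800 - 725760 + 40320 = 2943360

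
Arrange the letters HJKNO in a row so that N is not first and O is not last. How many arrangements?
By inclusion-exclusion: 5! - 2×(5-1)! + (5-2)! = 120 - 48 + 6 = 78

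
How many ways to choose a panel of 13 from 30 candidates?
C(30,13) = 30!/(13!×17!) = 119759850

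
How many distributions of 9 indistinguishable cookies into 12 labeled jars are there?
C(9+12-1, 12-1) = C(20, 11) = 167960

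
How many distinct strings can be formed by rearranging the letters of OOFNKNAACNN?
11! / (1! × 2! × 4! × 2! × 1! × 1!) = 415800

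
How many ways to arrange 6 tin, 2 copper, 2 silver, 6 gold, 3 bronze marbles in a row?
19! / (6! × 2! × 2! × 6! × 3!) = 9777287520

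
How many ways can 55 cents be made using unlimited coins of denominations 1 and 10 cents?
Coefficient of x^55 in 1/(1-x^1) · 1/(1-x^10). Use j coins of 10 for j = 0..⌊55/10⌋ = 5, the rest in 1s: 5 + 1 = 6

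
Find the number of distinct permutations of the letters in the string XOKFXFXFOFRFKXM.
15! / (4! × 2! × 2! × 5! × 1! × 1!) = 113513400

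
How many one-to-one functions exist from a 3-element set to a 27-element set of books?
P(27,3) = 27!/(27-3)! = 17550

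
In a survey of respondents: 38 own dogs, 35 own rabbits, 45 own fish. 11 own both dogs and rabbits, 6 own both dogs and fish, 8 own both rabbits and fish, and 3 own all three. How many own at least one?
|A∪B∪C| = 38+35+45-11-6-8+3 = 96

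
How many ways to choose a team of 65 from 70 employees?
C(70,65) = 70!/(65!×5!) = 12103014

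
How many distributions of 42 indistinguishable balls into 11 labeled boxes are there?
C(42+11-1, 11-1) = C(52, 10) = 15820024220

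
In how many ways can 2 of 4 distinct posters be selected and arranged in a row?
P(4,2) = 4!/(4-2)! = 12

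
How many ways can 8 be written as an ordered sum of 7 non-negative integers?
C(8+7-1, 7-1) = C(14, 6) = 3003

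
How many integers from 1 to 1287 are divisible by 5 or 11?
⌊1287/5⌋ + ⌊1287/11⌋ - ⌊1287/55⌋ = 257 + 117 - 23 = 351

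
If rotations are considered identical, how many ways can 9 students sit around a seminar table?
Circular: fix one position, arrange the rest. (9-1)! = 40320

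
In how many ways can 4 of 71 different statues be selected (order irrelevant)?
C(71,4) = 71!/(4!×67!) = 971635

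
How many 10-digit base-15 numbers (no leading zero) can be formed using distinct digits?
First digit: 14 choices (nonzero). Then descending: 14 × 14 × 13 × 12 × 11 × 10 × 9 × 8 × 7 × 6 = 10170800640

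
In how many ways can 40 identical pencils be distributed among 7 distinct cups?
C(40+7-1, 7-1) = C(46, 6) = 9366819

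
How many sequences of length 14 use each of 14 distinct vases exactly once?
14! = 87178291200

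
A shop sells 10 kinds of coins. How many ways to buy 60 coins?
C(60+10-1, 10-1) = C(69, 9) = 56672074888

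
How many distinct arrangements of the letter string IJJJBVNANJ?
10! / (1! × 2! × 1! × 4! × 1! × 1!) = 75600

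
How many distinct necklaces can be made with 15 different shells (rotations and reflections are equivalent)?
(15-1)!/2 = 87178291200/2 = 43589145600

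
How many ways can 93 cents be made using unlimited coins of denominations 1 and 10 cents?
Coefficient of x^93 in 1/(1-x^1) · 1/(1-x^10). Use j coins of 10 for j = 0..⌊93/10⌋ = 9, the rest in 1s: 9 + 1 = 10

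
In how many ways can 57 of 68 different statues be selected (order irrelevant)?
C(68,57) = 68!/(57!×11!) = 1533058025824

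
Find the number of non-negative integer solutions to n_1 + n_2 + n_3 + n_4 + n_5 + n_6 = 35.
C(35+6-1, 6-1) = C(40, 5) = 658008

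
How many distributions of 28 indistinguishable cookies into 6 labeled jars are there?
C(28+6-1, 6-1) = C(33, 5) = 237336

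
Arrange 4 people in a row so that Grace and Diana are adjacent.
Treat as block: (4-1)! × 2! = 6 × 2 = 12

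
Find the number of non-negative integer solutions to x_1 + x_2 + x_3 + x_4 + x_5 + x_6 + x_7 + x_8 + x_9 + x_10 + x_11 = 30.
C(30+11-1, 11-1) = C(40, 10) = 847660528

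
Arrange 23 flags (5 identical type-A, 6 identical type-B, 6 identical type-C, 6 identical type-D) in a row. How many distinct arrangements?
23! / (5! × 6! × 6! × 6!) = 577185873264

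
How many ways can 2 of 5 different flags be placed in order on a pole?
P(5,2) = 5!/(5-2)! = 20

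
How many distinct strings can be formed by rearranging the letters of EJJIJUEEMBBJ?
12! / (2! × 4! × 1! × 3! × 1! × 1!) = 1663200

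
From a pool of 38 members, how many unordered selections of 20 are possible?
C(38,20) = 38!/(20!×18!) = 33578000610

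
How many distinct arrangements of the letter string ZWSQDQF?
7! / (1! × 1! × 1! × 1! × 2! × 1!) = 2520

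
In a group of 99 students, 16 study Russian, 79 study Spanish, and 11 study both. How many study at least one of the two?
|A∪B| = |A| + |B| - |A∩B| = 16 + 79 - 11 = 84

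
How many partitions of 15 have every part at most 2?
Let r_j(i) = number of partitions of i into parts ≤ j, for i = 0..15. r_1(i) = 1 for all i; r_j(i) = r_{j-1}(i) + r_j(i-j). Rows j = 2..2: ≤2: 1 1 2 2 3 3 4 4 5 5 6 6 7 7 8 8. r_2(15) = 8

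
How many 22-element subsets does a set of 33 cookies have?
C(33,22) = 33!/(22!×11!) = 193536720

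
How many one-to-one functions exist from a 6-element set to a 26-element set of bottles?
P(26,6) = 26!/(26-6)! = 165765600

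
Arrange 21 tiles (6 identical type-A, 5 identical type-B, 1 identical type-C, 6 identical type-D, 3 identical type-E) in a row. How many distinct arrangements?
21! / (6! × 5! × 1! × 6! × 3!) = 136882025280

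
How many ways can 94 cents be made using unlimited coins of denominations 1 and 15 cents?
Coefficient of x^94 in 1/(1-x^1) · 1/(1-x^15). Use j coins of 15 for j = 0..⌊94/15⌋ = 6, the rest in 1s: 6 + 1 = 7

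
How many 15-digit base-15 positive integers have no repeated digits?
First digit: 14 choices (nonzero). Then descending: 14 × 14 × 13 × 12 × 11 × 10 × 9 × 8 × 7 × 6 × 5 × 4 × 3 × 2 × 1 = 1220496076800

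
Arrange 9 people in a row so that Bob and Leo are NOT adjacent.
Total - adjacent = 9! - (9-1)!×2 = 362880 - 80640 = 282240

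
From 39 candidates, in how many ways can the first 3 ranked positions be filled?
P(39,3) = 39!/(39-3)! = 54834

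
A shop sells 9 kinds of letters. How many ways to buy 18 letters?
C(18+9-1, 9-1) = C(26, 8) = 1562275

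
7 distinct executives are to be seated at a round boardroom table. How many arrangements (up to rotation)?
Circular: fix one position, arrange the rest. (7-1)! = 720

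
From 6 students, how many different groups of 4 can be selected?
C(6,4) = 6!/(4!×2!) = 15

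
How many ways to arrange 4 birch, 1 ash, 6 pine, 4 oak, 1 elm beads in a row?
16! / (4! × 1! × 6! × 4! × 1!) = 50450400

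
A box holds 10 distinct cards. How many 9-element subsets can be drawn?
C(10,9) = 10!/(9!×1!) = 10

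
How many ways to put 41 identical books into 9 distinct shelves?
C(41+9-1, 9-1) = C(49, 8) = 450978066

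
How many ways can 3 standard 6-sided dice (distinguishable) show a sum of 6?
Coefficient of x^6 in (x + x² + ... + x^6)^3. By inclusion-exclusion on dice exceeding 6: Σ_j (-1)^j C(3,j)·C(6-1-6j, 2) = C(3,0)·C(5,2) = 1·10 = 10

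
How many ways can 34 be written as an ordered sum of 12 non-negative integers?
C(34+12-1, 12-1) = C(45, 11) = 10150595910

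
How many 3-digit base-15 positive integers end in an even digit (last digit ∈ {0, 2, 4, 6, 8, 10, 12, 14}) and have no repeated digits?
Last∈{0,2,4,6,8,10,12,14}. Last=0: 182. Last nonzero: 7×13×P(13,1) = 1183. Total = 1365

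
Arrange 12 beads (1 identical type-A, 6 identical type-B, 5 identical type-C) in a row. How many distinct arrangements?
12! / (1! × 6! × 5!) = 5544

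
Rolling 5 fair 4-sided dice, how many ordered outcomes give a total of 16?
Coefficient of x^16 in (x + x² + ... + x^4)^5. By inclusion-exclusion on dice exceeding 4: Σ_j (-1)^j C(5,j)·C(16-1-4j, 4) = C(5,0)·C(15,4) - C(5,1)·C(11,4) + C(5,2)·C(7,4) = 1·1365 - 5·330 + 10·35 = 65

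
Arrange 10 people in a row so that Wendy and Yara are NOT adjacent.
Total - adjacent = 10! - (10-1)!×2 = 3628800 - 725760 = 2903040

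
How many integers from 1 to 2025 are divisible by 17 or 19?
⌊2025/17⌋ + ⌊2025/19⌋ - ⌊2025/323⌋ = 119 + 106 - 6 = 219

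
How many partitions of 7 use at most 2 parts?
By conjugation, equals partitions of 7 into parts ≤ 2. Let r_j(i) = number of partitions of i into parts ≤ j, for i = 0..7. r_1(i) = 1 for all i; r_j(i) = r_{j-1}(i) + r_j(i-j). Rows j = 2..2: ≤2: 1 1 2 2 3 3 4 4. r_2(7) = 4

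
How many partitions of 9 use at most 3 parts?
By conjugation, equals partitions of 9 into parts ≤ 3. Let r_j(i) = number of partitions of i into parts ≤ j, for i = 0..9. r_1(i) = 1 for all i; r_j(i) = r_{j-1}(i) + r_j(i-j). Rows j = 2..3: ≤2: 1 1 2 2 3 3 4 4 5 5; ≤3: 1 1 2 3 4 5 7 8 10 12. r_3(9) = 12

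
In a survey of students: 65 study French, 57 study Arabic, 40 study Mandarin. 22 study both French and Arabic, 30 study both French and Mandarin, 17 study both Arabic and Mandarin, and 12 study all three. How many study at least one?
|A∪B∪C| = 65+57+40-22-30-17+12 = 105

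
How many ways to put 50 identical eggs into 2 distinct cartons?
C(50+2-1, 2-1) = C(51, 1) = 51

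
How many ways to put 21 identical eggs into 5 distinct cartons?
C(21+5-1, 5-1) = C(25, 4) = 12650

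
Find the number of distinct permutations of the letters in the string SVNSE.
5! / (2! × 1! × 1! × 1!) = 60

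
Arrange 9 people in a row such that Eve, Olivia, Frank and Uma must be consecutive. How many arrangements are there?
Treat the 4 as one block: (9-4+1)! × 4! = 720 × 24 = 17280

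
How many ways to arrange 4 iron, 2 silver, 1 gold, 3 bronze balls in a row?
10! / (4! × 2! × 1! × 3!) = 12600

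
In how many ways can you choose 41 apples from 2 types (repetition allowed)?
C(41+2-1, 2-1) = C(42, 1) = 42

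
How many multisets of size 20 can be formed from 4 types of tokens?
C(20+4-1, 4-1) = C(23, 3) = 1771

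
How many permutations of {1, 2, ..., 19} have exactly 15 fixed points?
Choose the 15 fixed points C(19,15) = 3876, derange the rest: !4 = Σ_{j=0}^{4} (-1)^j·4!/j! = 24 - 24 + 12 - 4 + 1 = 9. Product = 3876 × 9 = 34884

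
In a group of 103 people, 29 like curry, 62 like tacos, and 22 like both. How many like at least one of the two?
|A∪B| = |A| + |B| - |A∩B| = 29 + 62 - 22 = 69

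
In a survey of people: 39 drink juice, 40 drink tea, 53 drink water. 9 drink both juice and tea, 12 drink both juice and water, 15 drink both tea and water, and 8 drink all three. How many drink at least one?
|A∪B∪C| = 39+40+53-9-12-15+8 = 104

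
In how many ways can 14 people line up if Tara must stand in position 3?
Fix one position: (14-1)! = 6227020800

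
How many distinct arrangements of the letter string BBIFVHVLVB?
10! / (1! × 1! × 3! × 1! × 1! × 3!) = 100800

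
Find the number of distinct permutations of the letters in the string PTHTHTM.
7! / (3! × 2! × 1! × 1!) = 420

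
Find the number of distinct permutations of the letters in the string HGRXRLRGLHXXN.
13! / (2! × 3! × 2! × 3! × 1! × 2!) = 21621600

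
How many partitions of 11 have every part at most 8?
Let r_j(i) = number of partitions of i into parts ≤ j, for i = 0..11. r_1(i) = 1 for all i; r_j(i) = r_{j-1}(i) + r_j(i-j). Rows j = 2..8: ≤2: 1 1 2 2 3 3 4 4 5 5 6 6; ≤3: 1 1 2 3 4 5 7 8 10 12 14 16; ≤4: 1 1 2 3 5 6 9 11 15 18 23 27; ≤5: 1 1 2 3 5 7 10 13 18 23 30 37; ≤6: 1 1 2 3 5 7 11 14 20 26 35 44; ≤7: 1 1 2 3 5 7 11 15 21 28 38 49; ≤8: 1 1 2 3 5 7 11 15 22 29 40 52. r_8(11) = 52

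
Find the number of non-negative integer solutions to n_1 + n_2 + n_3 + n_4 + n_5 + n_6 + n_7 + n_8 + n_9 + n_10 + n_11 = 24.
C(24+11-1, 11-1) = C(34, 10) = 131128140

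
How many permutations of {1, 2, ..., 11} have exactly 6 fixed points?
Choose the 6 fixed points C(11,6) = 462, derange the rest: !5 = Σ_{j=0}^{5} (-1)^j·5!/j! = 120 - 120 + 60 - 20 + 5 - 1 = 44. Product = 462 × 44 = 20328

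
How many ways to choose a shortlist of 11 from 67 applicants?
C(67,11) = 67!/(11!×56!) = 1285063345176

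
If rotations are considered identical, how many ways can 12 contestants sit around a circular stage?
Circular: fix one position, arrange the rest. (12-1)! = 39916800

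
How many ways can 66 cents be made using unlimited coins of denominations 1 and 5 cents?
Coefficient of x^66 in 1/(1-x^1) · 1/(1-x^5). Use j coins of 5 for j = 0..⌊66/5⌋ = 13, the rest in 1s: 13 + 1 = 14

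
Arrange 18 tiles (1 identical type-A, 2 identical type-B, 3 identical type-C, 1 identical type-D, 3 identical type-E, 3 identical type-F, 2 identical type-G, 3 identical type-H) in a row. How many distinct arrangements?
18! / (1! × 2! × 3! × 1! × 3! × 3! × 2! × 3!) = 1235025792000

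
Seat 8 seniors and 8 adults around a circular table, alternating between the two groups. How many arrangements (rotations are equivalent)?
Fix one of the seniors: (8-1)! ways for the remaining seniors, × 8! ways for the adults = 5040 × 40320 = 203212800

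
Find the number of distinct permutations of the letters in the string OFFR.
4! / (2! × 1! × 1!) = 12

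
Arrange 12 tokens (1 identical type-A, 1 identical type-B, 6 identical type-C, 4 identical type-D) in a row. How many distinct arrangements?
12! / (1! × 1! × 6! × 4!) = 27720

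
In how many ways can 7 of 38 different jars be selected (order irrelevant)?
C(38,7) = 38!/(7!×31!) = 12620256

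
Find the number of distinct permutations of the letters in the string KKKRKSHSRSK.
11! / (3! × 1! × 2! × 5!) = 27720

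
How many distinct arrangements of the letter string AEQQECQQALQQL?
13! / (2! × 1! × 2! × 6! × 2!) = 1081080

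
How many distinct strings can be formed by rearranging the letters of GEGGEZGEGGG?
11! / (7! × 3! × 1!) = 1320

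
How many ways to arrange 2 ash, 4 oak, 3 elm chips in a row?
9! / (2! × 4! × 3!) = 1260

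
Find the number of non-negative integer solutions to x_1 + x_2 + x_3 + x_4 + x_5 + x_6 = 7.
C(7+6-1, 6-1) = C(12, 5) = 792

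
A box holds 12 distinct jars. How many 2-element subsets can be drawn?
C(12,2) = 12!/(2!×10!) = 66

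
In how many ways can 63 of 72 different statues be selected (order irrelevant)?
C(72,63) = 72!/(63!×9!) = 85113005120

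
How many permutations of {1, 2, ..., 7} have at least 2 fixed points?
Exactly j fixed points: C(7,j)·!(7-j); sum over j ≥ 2 (derangement numbers via !m = (m-1)·(!(m-1) + !(m-2)): !0..!5 = 1, 0, 1, 2, 9, 44). Σ_{j=2}^{7} C(7,j)·!(7-j) = C(7,2)·!5 + C(7,3)·!4 + C(7,4)·!3 + C(7,5)·!2 + C(7,6)·!1 + C(7,7)·!0 = 21·44 + 35·9 + 35·2 + 21·1 + 7·0 + 1·1 = 1331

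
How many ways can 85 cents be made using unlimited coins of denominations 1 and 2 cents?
Coefficient of x^85 in 1/(1-x^1) · 1/(1-x^2). Use j coins of 2 for j = 0..⌊85/2⌋ = 42, the rest in 1s: 42 + 1 = 43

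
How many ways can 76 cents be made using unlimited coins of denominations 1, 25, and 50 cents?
Coefficient of x^76 in 1/(1-x^1) · 1/(1-x^25) · 1/(1-x^50). Case on j = number of 50-cent coins (j = 0..1); remainder r = 76 - 50j is made from {1,25} in ⌊r/25⌋+1 ways. r = 76, 26 → 4 + 2 = 6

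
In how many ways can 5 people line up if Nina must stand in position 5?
Fix one position: (5-1)! = 24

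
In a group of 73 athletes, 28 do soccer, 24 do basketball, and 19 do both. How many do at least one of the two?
|A∪B| = |A| + |B| - |A∩B| = 28 + 24 - 19 = 33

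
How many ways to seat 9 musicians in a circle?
Circular: fix one position, arrange the rest. (9-1)! = 40320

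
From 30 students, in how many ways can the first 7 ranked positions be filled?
P(30,7) = 30!/(30-7)! = 10260432000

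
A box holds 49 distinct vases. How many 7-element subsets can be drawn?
C(49,7) = 49!/(7!×42!) = 85900584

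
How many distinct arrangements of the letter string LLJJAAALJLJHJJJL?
16! / (7! × 5! × 1! × 3!) = 5765760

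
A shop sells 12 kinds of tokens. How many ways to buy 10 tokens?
C(10+12-1, 12-1) = C(21, 11) = 352716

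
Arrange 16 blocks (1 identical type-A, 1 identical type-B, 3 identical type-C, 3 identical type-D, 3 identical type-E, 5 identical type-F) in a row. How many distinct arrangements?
16! / (1! × 1! × 3! × 3! × 3! × 5!) = 807206400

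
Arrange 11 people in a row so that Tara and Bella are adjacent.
Treat as block: (11-1)! × 2! = 3628800 × 2 = 7257600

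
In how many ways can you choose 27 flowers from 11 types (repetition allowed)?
C(27+11-1, 11-1) = C(37, 10) = 348330136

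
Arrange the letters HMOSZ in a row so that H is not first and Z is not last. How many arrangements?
By inclusion-exclusion: 5! - 2×(5-1)! + (5-2)! = 120 - 48 + 6 = 78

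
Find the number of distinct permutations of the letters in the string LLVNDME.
7! / (1! × 1! × 1! × 1! × 2! × 1!) = 2520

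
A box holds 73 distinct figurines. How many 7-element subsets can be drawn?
C(73,7) = 73!/(7!×66!) = 1629348612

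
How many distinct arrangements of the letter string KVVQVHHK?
8! / (1! × 3! × 2! × 2!) = 1680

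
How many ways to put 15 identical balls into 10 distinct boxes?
C(15+10-1, 10-1) = C(24, 9) = 1307504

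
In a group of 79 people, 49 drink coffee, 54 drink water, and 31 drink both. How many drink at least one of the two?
|A∪B| = |A| + |B| - |A∩B| = 49 + 54 - 31 = 72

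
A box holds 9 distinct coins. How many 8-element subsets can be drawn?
C(9,8) = 9!/(8!×1!) = 9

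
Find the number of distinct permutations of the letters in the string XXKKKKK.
7! / (2! × 5!) = 21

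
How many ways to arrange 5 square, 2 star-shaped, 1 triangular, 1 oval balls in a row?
9! / (5! × 2! × 1! × 1!) = 1512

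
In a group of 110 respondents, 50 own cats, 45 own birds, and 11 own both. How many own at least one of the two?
|A∪B| = |A| + |B| - |A∩B| = 50 + 45 - 11 = 84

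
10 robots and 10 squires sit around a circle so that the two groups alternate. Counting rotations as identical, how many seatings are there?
Fix one of the robots: (10-1)! ways for the remaining robots, × 10! ways for the squires = 362880 × 3628800 = 1316818944000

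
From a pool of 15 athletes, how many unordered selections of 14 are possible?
C(15,14) = 15!/(14!×1!) = 15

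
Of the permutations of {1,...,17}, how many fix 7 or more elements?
Exactly j fixed points: C(17,j)·!(17-j); sum over j ≥ 7 (derangement numbers via !m = (m-1)·(!(m-1) + !(m-2)): !0..!10 = 1, 0, 1, 2, 9, 44, 265, 1854, 14833, 133496, 1334961). Σ_{j=7}^{17} C(17,j)·!(17-j) = C(17,7)·!10 + C(17,8)·!9 + C(17,9)·!8 + C(17,10)·!7 + C(17,11)·!6 + C(17,12)·!5 + C(17,13)·!4 + C(17,14)·!3 + C(17,15)·!2 + C(17,16)·!1 + C(17,17)·!0 = 19448·1334961 + 24310·133496 + 24310·14833 + 19448·1854 + 12376·265 + 6188·44 + 2380·9 + 680·2 + 136·1 + 17·0 + 1·1 = 29607830939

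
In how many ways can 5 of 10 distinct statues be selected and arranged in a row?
P(10,5) = 10!/(10-5)! = 30240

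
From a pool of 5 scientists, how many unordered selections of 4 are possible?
C(5,4) = 5!/(4!×1!) = 5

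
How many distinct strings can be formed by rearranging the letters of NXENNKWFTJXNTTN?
15! / (1! × 1! × 3! × 1! × 1! × 2! × 1! × 5!) = 908107200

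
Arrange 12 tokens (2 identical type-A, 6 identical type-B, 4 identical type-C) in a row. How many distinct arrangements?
12! / (2! × 6! × 4!) = 13860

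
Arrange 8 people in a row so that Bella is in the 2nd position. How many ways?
Fix one position: (8-1)! = 5040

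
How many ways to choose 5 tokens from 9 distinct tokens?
C(9,5) = 9!/(5!×4!) = 126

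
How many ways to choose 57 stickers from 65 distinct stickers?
C(65,57) = 65!/(57!×8!) = 5047381560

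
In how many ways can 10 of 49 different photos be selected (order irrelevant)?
C(49,10) = 49!/(10!×39!) = 8217822536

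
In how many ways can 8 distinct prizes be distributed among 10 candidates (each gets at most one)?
P(10,8) = 10!/(10-8)! = 1814400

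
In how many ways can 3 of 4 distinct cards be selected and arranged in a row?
P(4,3) = 4!/(4-3)! = 24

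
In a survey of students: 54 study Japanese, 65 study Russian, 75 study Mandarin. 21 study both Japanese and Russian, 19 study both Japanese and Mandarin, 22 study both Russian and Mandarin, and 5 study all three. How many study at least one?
|A∪B∪C| = 54+65+75-21-19-22+5 = 137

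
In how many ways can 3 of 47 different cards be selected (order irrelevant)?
C(47,3) = 47!/(3!×44!) = 16215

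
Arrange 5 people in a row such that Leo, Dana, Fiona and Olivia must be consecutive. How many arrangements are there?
Treat the 4 as one block: (5-4+1)! × 4! = 2 × 24 = 48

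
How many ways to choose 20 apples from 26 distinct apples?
C(26,20) = 26!/(20!×6!) = 230230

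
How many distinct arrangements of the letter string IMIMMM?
6! / (4! × 2!) = 15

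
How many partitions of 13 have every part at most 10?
Let r_j(i) = number of partitions of i into parts ≤ j, for i = 0..13. r_1(i) = 1 for all i; r_j(i) = r_{j-1}(i) + r_j(i-j). Rows j = 2..10: ≤2: 1 1 2 2 3 3 4 4 5 5 6 6 7 7; ≤3: 1 1 2 3 4 5 7 8 10 12 14 16 19 21; ≤4: 1 1 2 3 5 6 9 11 15 18 23 27 34 39; ≤5: 1 1 2 3 5 7 10 13 18 23 30 37 47 57; ≤6: 1 1 2 3 5 7 11 14 20 26 35 44 58 71; ≤7: 1 1 2 3 5 7 11 15 21 28 38 49 65 82; ≤8: 1 1 2 3 5 7 11 15 22 29 40 52 70 89; ≤9: 1 1 2 3 5 7 11 15 22 30 41 54 73 94; ≤10: 1 1 2 3 5 7 11 15 22 30 42 55 75 97. r_10(13) = 97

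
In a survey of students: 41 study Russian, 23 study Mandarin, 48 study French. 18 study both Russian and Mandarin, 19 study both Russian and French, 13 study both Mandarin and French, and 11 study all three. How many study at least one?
|A∪B∪C| = 41+23+48-18-19-13+11 = 73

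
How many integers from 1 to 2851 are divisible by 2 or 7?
⌊2851/2⌋ + ⌊2851/7⌋ - ⌊2851/14⌋ = 1425 + 407 - 203 = 1629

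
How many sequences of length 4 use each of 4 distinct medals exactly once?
4! = 24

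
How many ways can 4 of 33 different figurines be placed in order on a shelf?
P(33,4) = 33!/(33-4)! = 982080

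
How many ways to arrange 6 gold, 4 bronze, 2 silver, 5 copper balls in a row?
17! / (6! × 4! × 2! × 5!) = 85765680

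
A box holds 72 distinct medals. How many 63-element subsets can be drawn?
C(72,63) = 72!/(63!×9!) = 85113005120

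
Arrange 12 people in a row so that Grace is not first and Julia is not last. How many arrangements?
By inclusion-exclusion: 12! - 2×(12-1)! + (12-2)! = 479001600 - 79833600 + 3628800 = 402796800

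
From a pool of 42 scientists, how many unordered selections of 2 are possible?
C(42,2) = 42!/(2!×40!) = 861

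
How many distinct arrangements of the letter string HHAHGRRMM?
9! / (1! × 3! × 2! × 2! × 1!) = 15120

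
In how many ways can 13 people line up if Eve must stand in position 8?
Fix one position: (13-1)! = 479001600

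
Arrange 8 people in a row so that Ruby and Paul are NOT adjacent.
Total - adjacent = 8! - (8-1)!×2 = 40320 - 10080 = 30240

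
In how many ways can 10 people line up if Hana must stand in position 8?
Fix one position: (10-1)! = 362880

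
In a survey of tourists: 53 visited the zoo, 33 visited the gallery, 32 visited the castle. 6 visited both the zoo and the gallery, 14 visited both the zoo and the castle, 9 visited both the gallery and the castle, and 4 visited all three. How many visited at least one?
|A∪B∪C| = 53+33+32-6-14-9+4 = 93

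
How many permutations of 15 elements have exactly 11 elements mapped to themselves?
Choose the 11 fixed points C(15,11) = 1365, derange the rest: !4 = Σ_{j=0}^{4} (-1)^j·4!/j! = 24 - 24 + 12 - 4 + 1 = 9. Product = 1365 × 9 = 12285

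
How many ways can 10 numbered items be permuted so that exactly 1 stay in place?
Choose the 1 fixed point C(10,1) = 10, derange the rest: !9 = Σ_{j=0}^{9} (-1)^j·9!/j! = 362880 - 362880 + 181440 - 60480 + 15120 - 3024 + 504 - 72 + 9 - 1 = 133496. Product = 10 × 133496 = 1334960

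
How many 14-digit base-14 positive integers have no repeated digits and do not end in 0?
Last digit: 13 nonzero choices. First digit: 12 (nonzero, ≠last). Middle 12: P(12,12) = 479001600. Total = 74724249600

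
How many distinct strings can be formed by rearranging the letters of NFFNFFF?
7! / (2! × 5!) = 21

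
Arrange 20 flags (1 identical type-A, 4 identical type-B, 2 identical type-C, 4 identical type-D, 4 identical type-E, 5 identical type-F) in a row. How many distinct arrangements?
20! / (1! × 4! × 2! × 4! × 4! × 5!) = 733296564000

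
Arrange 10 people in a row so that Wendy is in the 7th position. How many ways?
Fix one position: (10-1)! = 362880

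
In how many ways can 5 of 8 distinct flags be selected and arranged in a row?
P(8,5) = 8!/(8-5)! = 6720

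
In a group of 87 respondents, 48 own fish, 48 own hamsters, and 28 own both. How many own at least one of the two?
|A∪B| = |A| + |B| - |A∩B| = 48 + 48 - 28 = 68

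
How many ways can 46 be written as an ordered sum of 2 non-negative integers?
C(46+2-1, 2-1) = C(47, 1) = 47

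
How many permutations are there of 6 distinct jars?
6! = 720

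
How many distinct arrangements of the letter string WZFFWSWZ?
8! / (2! × 3! × 1! × 2!) = 1680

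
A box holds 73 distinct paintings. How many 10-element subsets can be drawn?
C(73,10) = 73!/(10!×63!) = 621324937376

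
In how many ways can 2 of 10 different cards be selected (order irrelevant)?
C(10,2) = 10!/(2!×8!) = 45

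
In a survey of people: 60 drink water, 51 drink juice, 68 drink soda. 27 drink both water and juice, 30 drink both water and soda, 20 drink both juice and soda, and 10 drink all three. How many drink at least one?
|A∪B∪C| = 60+51+68-27-30-20+10 = 112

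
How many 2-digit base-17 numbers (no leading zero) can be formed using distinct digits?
First digit: 16 choices (nonzero). Then descending: 16 × 16 = 256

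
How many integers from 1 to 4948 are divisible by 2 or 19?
⌊4948/2⌋ + ⌊4948/19⌋ - ⌊4948/38⌋ = 2474 + 260 - 130 = 2604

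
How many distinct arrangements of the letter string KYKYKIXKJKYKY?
13! / (1! × 4! × 6! × 1! × 1!) = 360360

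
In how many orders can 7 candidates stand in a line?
7! = 5040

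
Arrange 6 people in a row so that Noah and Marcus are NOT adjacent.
Total - adjacent = 6! - (6-1)!×2 = 720 - 240 = 480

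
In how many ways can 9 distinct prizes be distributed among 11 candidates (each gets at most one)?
P(11,9) = 11!/(11-9)! = 19958400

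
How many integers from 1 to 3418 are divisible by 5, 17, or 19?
⌊3418/5⌋+⌊3418/17⌋+⌊3418/19⌋ - ⌊3418/85⌋-⌊3418/95⌋-⌊3418/323⌋ + ⌊3418/1615⌋ = 683+201+179 - 40-35-10 + 2 = 980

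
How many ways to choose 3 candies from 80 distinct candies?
C(80,3) = 80!/(3!×77!) = 82160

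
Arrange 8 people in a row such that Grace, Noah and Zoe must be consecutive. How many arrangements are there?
Treat the 3 as one block: (8-3+1)! × 3! = 720 × 6 = 4320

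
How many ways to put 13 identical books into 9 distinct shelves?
C(13+9-1, 9-1) = C(21, 8) = 203490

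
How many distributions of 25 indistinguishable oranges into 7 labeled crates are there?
C(25+7-1, 7-1) = C(31, 6) = 736281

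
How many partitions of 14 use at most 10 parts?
By conjugation, equals partitions of 14 into parts ≤ 10. Let r_j(i) = number of partitions of i into parts ≤ j, for i = 0..14. r_1(i) = 1 for all i; r_j(i) = r_{j-1}(i) + r_j(i-j). Rows j = 2..10: ≤2: 1 1 2 2 3 3 4 4 5 5 6 6 7 7 8; ≤3: 1 1 2 3 4 5 7 8 10 12 14 16 19 21 24; ≤4: 1 1 2 3 5 6 9 11 15 18 23 27 34 39 47; ≤5: 1 1 2 3 5 7 10 13 18 23 30 37 47 57 70; ≤6: 1 1 2 3 5 7 11 14 20 26 35 44 58 71 90; ≤7: 1 1 2 3 5 7 11 15 21 28 38 49 65 82 105; ≤8: 1 1 2 3 5 7 11 15 22 29 40 52 70 89 116; ≤9: 1 1 2 3 5 7 11 15 22 30 41 54 73 94 123; ≤10: 1 1 2 3 5 7 11 15 22 30 42 55 75 97 128. r_10(14) = 128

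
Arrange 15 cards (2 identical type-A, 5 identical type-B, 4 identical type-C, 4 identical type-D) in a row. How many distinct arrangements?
15! / (2! × 5! × 4! × 4!) = 9459450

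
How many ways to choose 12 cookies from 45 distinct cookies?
C(45,12) = 45!/(12!×33!) = 28760021745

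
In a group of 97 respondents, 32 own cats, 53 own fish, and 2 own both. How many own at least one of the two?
|A∪B| = |A| + |B| - |A∩B| = 32 + 53 - 2 = 83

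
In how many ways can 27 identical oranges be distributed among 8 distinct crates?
C(27+8-1, 8-1) = C(34, 7) = 5379616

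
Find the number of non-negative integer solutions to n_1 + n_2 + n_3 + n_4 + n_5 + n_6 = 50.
C(50+6-1, 6-1) = C(55, 5) = 3478761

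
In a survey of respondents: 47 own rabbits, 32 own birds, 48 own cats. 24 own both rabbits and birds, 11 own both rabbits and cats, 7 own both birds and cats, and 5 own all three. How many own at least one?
|A∪B∪C| = 47+32+48-24-11-7+5 = 90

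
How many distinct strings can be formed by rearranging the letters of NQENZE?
6! / (1! × 2! × 1! × 2!) = 180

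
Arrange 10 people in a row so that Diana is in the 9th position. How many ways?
Fix one position: (10-1)! = 362880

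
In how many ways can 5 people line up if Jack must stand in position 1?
Fix one position: (5-1)! = 24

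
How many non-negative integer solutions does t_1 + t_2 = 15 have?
C(15+2-1, 2-1) = C(16, 1) = 16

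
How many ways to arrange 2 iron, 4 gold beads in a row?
6! / (2! × 4!) = 15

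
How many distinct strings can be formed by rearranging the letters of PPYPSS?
6! / (2! × 1! × 3!) = 60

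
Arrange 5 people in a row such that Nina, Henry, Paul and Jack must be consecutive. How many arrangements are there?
Treat the 4 as one block: (5-4+1)! × 4! = 2 × 24 = 48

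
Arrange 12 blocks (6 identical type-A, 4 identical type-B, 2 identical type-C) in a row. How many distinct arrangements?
12! / (6! × 4! × 2!) = 13860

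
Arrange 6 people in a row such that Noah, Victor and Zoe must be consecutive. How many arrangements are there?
Treat the 3 as one block: (6-3+1)! × 3! = 24 × 6 = 144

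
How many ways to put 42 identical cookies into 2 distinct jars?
C(42+2-1, 2-1) = C(43, 1) = 43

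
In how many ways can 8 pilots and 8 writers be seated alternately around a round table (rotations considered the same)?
Fix one of the pilots: (8-1)! ways for the remaining pilots, × 8! ways for the writers = 5040 × 40320 = 203212800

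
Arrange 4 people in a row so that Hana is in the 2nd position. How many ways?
Fix one position: (4-1)! = 6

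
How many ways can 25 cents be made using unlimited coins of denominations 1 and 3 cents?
Coefficient of x^25 in 1/(1-x^1) · 1/(1-x^3). Use j coins of 3 for j = 0..⌊25/3⌋ = 8, the rest in 1s: 8 + 1 = 9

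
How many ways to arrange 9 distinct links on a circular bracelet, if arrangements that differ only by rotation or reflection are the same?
(9-1)!/2 = 40320/2 = 20160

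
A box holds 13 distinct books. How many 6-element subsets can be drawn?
C(13,6) = 13!/(6!×7!) = 1716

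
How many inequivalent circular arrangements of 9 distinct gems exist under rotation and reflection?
(9-1)!/2 = 40320/2 = 20160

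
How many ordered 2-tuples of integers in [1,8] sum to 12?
Coefficient of x^12 in (x + x² + ... + x^8)^2. By inclusion-exclusion on dice exceeding 8: Σ_j (-1)^j C(2,j)·C(12-1-8j, 1) = C(2,0)·C(11,1) - C(2,1)·C(3,1) = 1·11 - 2·3 = 5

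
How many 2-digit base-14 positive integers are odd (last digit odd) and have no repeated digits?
Last∈{1,3,5,7,9,11,13}. Last=0: 0. Last nonzero: 7×12×P(12,0) = 84. Total = 84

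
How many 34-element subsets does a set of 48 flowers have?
C(48,34) = 48!/(34!×14!) = 482320623240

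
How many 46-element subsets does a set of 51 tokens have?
C(51,46) = 51!/(46!×5!) = 2349060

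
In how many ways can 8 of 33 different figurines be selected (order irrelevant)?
C(33,8) = 33!/(8!×25!) = 13884156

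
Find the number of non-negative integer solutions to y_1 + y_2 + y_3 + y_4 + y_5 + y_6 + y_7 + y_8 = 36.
C(36+8-1, 8-1) = C(43, 7) = 32224114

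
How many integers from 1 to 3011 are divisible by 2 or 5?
⌊3011/2⌋ + ⌊3011/5⌋ - ⌊3011/10⌋ = 1505 + 602 - 301 = 1806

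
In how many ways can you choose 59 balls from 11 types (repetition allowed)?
C(59+11-1, 11-1) = C(69, 10) = 340032449328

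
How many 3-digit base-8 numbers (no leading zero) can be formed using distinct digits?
First digit: 7 choices (nonzero). Then descending: 7 × 7 × 6 = 294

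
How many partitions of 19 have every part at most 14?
Let r_j(i) = number of partitions of i into parts ≤ j, for i = 0..19. r_1(i) = 1 for all i; r_j(i) = r_{j-1}(i) + r_j(i-j). Rows j = 2..14: ≤2: 1 1 2 2 3 3 4 4 5 5 6 6 7 7 8 8 9 9 10 10; ≤3: 1 1 2 3 4 5 7 8 10 12 14 16 19 21 24 27 30 33 37 40; ≤4: 1 1 2 3 5 6 9 11 15 18 23 27 34 39 47 54 64 72 84 94; ≤5: 1 1 2 3 5 7 10 13 18 23 30 37 47 57 70 84 101 119 141 164; ≤6: 1 1 2 3 5 7 11 14 20 26 35 44 58 71 90 110 136 163 199 235; ≤7: 1 1 2 3 5 7 11 15 21 28 38 49 65 82 105 131 164 201 248 300; ≤8: 1 1 2 3 5 7 11 15 22 29 40 52 70 89 116 146 186 230 288 352; ≤9: 1 1 2 3 5 7 11 15 22 30 41 54 73 94 123 157 201 252 318 393; ≤10: 1 1 2 3 5 7 11 15 22 30 42 55 75 97 128 164 212 267 340 423; ≤11: 1 1 2 3 5 7 11 15 22 30 42 56 76 99 131 169 219 278 355 445; ≤12: 1 1 2 3 5 7 11 15 22 30 42 56 77 100 133 172 224 285 366 460; ≤13: 1 1 2 3 5 7 11 15 22 30 42 56 77 101 134 174 227 290 373 471; ≤14: 1 1 2 3 5 7 11 15 22 30 42 56 77 101 135 175 229 293 378 478. r_14(19) = 478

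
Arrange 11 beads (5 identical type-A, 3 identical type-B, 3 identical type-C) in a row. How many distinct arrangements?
11! / (5! × 3! × 3!) = 9240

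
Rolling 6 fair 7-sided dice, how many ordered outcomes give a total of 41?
Coefficient of x^41 in (x + x² + ... + x^7)^6. By inclusion-exclusion on dice exceeding 7: Σ_j (-1)^j C(6,j)·C(41-1-7j, 5) = C(6,0)·C(40,5) - C(6,1)·C(33,5) + C(6,2)·C(26,5) - C(6,3)·C(19,5) + C(6,4)·C(12,5) - C(6,5)·C(5,5) = 1·658008 - 6·237336 + 15·65780 - 20·11628 + 15·792 - 6·1 = 6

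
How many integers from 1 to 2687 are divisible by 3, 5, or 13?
⌊2687/3⌋+⌊2687/5⌋+⌊2687/13⌋ - ⌊2687/15⌋-⌊2687/39⌋-⌊2687/65⌋ + ⌊2687/195⌋ = 895+537+206 - 179-68-41 + 13 = 1363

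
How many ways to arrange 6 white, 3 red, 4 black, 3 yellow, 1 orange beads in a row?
17! / (6! × 3! × 4! × 3! × 1!) = 571771200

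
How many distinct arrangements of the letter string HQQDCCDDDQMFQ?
13! / (1! × 1! × 1! × 4! × 2! × 4!) = 5405400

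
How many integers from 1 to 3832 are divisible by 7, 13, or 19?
⌊3832/7⌋+⌊3832/13⌋+⌊3832/19⌋ - ⌊3832/91⌋-⌊3832/133⌋-⌊3832/247⌋ + ⌊3832/1729⌋ = 547+294+201 - 42-28-15 + 2 = 959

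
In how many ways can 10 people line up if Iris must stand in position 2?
Fix one position: (10-1)! = 362880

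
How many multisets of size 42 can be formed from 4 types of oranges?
C(42+4-1, 4-1) = C(45, 3) = 14190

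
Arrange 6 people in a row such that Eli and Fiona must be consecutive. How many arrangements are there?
Treat the 2 as one block: (6-2+1)! × 2! = 120 × 2 = 240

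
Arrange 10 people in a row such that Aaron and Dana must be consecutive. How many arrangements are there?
Treat the 2 as one block: (10-2+1)! × 2! = 362880 × 2 = 725760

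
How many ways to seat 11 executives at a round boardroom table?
Circular: fix one position, arrange the rest. (11-1)! = 3628800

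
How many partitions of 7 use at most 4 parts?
By conjugation, equals partitions of 7 into parts ≤ 4. Let r_j(i) = number of partitions of i into parts ≤ j, for i = 0..7. r_1(i) = 1 for all i; r_j(i) = r_{j-1}(i) + r_j(i-j). Rows j = 2..4: ≤2: 1 1 2 2 3 3 4 4; ≤3: 1 1 2 3 4 5 7 8; ≤4: 1 1 2 3 5 6 9 11. r_4(7) = 11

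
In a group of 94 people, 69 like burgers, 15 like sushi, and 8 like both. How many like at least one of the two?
|A∪B| = |A| + |B| - |A∩B| = 69 + 15 - 8 = 76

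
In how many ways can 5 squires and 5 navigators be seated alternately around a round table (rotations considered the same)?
Fix one of the squires: (5-1)! ways for the remaining squires, × 5! ways for the navigators = 24 × 120 = 2880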